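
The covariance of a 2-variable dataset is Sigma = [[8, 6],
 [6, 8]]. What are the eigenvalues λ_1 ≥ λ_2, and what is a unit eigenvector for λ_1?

Step 1 — characteristic polynomial of 2×2 Sigma:
  det(Sigma - λI) = λ² - trace · λ + det = 0.
  trace = 8 + 8 = 16, det = 8·8 - (6)² = 28.
Step 2 — discriminant:
  Δ = trace² - 4·det = 256 - 112 = 144.
Step 3 — eigenvalues:
  λ = (trace ± √Δ)/2 = (16 ± 12)/2,
  λ_1 = 14,  λ_2 = 2.

Step 4 — unit eigenvector for λ_1: solve (Sigma - λ_1 I)v = 0. First row:
  (8 - 14)·v_x + (6)·v_y = 0, i.e. (-6)·v_x + (6)·v_y = 0,
  so v ∝ (b, λ_1 - a) = (6, 6) = u.
  ||u|| = √((6)² + (6)²) = √(72) ≈ 8.4853,
  v_1 = u/||u|| ≈ (0.7071, 0.7071) (||v_1|| = 1).

λ_1 = 14,  λ_2 = 2;  v_1 ≈ (0.7071, 0.7071)


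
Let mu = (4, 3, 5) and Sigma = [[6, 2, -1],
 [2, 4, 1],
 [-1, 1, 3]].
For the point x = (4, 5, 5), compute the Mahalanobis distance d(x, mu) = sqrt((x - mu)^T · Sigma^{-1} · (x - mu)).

Step 1 — centre the observation: (x - mu) = (0, 2, 0).

Step 2 — invert Sigma (cofactor / det for 3×3, or solve directly):
  Sigma^{-1} = [[0.2391, -0.1522, 0.1304],
 [-0.1522, 0.3696, -0.1739],
 [0.1304, -0.1739, 0.4348]].

Step 3 — form the quadratic (x - mu)^T · Sigma^{-1} · (x - mu):
  Sigma^{-1} · (x - mu) = (-0.3043, 0.7391, -0.3478).
  (x - mu)^T · [Sigma^{-1} · (x - mu)] = (0)·(-0.3043) + (2)·(0.7391) + (0)·(-0.3478) = 1.4783.

Step 4 — take square root: d = √(1.4783) ≈ 1.2158.

d(x, mu) = √(1.4783) ≈ 1.2158


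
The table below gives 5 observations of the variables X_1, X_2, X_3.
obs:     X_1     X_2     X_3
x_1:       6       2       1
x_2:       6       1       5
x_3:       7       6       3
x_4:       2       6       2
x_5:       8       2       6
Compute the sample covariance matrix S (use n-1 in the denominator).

Step 1 — column means:
  mean(X_1) = (6 + 6 + 7 + 2 + 8) / 5 = 29/5 = 5.8
  mean(X_2) = (2 + 1 + 6 + 6 + 2) / 5 = 17/5 = 3.4
  mean(X_3) = (1 + 5 + 3 + 2 + 6) / 5 = 17/5 = 3.4

Step 2 — sample covariance S[i,j] = (1/(n-1)) · Σ_k (x_{k,i} - mean_i) · (x_{k,j} - mean_j), with n-1 = 4.
  S[X_1,X_1] = ((0.2)·(0.2) + (0.2)·(0.2) + (1.2)·(1.2) + (-3.8)·(-3.8) + (2.2)·(2.2)) / 4 = 20.8/4 = 5.2
  S[X_1,X_2] = ((0.2)·(-1.4) + (0.2)·(-2.4) + (1.2)·(2.6) + (-3.8)·(2.6) + (2.2)·(-1.4)) / 4 = -10.6/4 = -2.65
  S[X_1,X_3] = ((0.2)·(-2.4) + (0.2)·(1.6) + (1.2)·(-0.4) + (-3.8)·(-1.4) + (2.2)·(2.6)) / 4 = 10.4/4 = 2.6
  S[X_2,X_2] = ((-1.4)·(-1.4) + (-2.4)·(-2.4) + (2.6)·(2.6) + (2.6)·(2.6) + (-1.4)·(-1.4)) / 4 = 23.2/4 = 5.8
  S[X_2,X_3] = ((-1.4)·(-2.4) + (-2.4)·(1.6) + (2.6)·(-0.4) + (2.6)·(-1.4) + (-1.4)·(2.6)) / 4 = -8.8/4 = -2.2
  S[X_3,X_3] = ((-2.4)·(-2.4) + (1.6)·(1.6) + (-0.4)·(-0.4) + (-1.4)·(-1.4) + (2.6)·(2.6)) / 4 = 17.2/4 = 4.3

S is symmetric (S[j,i] = S[i,j]). Assembling:

S = [[5.2, -2.65, 2.6],
 [-2.65, 5.8, -2.2],
 [2.6, -2.2, 4.3]]


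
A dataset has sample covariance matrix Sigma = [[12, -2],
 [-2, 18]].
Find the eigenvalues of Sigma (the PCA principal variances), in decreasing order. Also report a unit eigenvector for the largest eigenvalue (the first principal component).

Step 1 — characteristic polynomial of 2×2 Sigma:
  det(Sigma - λI) = λ² - trace · λ + det = 0.
  trace = 12 + 18 = 30, det = 12·18 - (-2)² = 212.
Step 2 — discriminant:
  Δ = trace² - 4·det = 900 - 848 = 52.
Step 3 — eigenvalues:
  λ = (trace ± √Δ)/2 = (30 ± 7.2111)/2,
  λ_1 = 18.6056,  λ_2 = 11.3944.

Step 4 — unit eigenvector for λ_1: solve (Sigma - λ_1 I)v = 0. First row:
  (12 - 18.6056)·v_x + (-2)·v_y = 0, i.e. (-6.6056)·v_x + (-2)·v_y = 0,
  so v ∝ (b, λ_1 - a) = (-2, 6.6056); multiply by -1 so the first entry is positive: u = (2, -6.6056).
  ||u|| = √((2)² + (-6.6056)²) = √(47.6333) ≈ 6.9017,
  v_1 = u/||u|| ≈ (0.2898, -0.9571) (||v_1|| = 1).

λ_1 = 18.6056,  λ_2 = 11.3944;  v_1 ≈ (0.2898, -0.9571)


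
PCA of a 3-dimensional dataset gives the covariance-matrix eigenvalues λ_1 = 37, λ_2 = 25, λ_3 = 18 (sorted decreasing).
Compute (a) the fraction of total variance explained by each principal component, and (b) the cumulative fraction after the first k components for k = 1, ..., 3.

Step 1 — total variance = trace(Sigma) = Σ λ_i = 37 + 25 + 18 = 80.

Step 2 — fraction explained by component i = λ_i / Σ λ:
  PC1: 37/80 = 0.4625
  PC2: 25/80 = 0.3125
  PC3: 18/80 = 0.225

Step 3 — cumulative fraction after k components = (λ_1 + ... + λ_k) / Σ λ:
  k = 1: 37/80 = 0.4625
  k = 2: (37 + 25)/80 = 62/80 = 0.775
  k = 3: (37 + 25 + 18)/80 = 80/80 = 1

Summary (fraction, with percent):

explained: PC1 0.4625 (46.25%), PC2 0.3125 (31.25%), PC3 0.225 (22.5%);  cumulative: 0.4625, 0.775, 1


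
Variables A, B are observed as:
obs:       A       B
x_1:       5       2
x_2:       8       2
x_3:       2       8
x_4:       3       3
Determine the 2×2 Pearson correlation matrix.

Step 1 — column means:
  mean(A) = (5 + 8 + 2 + 3) / 4 = 18/4 = 4.5
  mean(B) = (2 + 2 + 8 + 3) / 4 = 15/4 = 3.75

Step 2 — sample variances and covariances s[i,j] = (1/(n-1)) · Σ_k (x_{k,i} - mean_i) · (x_{k,j} - mean_j), with n-1 = 3:
  s[A,A] = ((0.5)·(0.5) + (3.5)·(3.5) + (-2.5)·(-2.5) + (-1.5)·(-1.5)) / 3 = 21/3 = 7
  s[A,B] = ((0.5)·(-1.75) + (3.5)·(-1.75) + (-2.5)·(4.25) + (-1.5)·(-0.75)) / 3 = -16.5/3 = -5.5
  s[B,B] = ((-1.75)·(-1.75) + (-1.75)·(-1.75) + (4.25)·(4.25) + (-0.75)·(-0.75)) / 3 = 24.75/3 = 8.25
  Sample standard deviations s_i = √(s[i,i]):
  s(A) = √(7) = 2.6458
  s(B) = √(8.25) = 2.8723

Step 3 — r_{ij} = s_{ij} / (s_i · s_j):
  r[A,A] = 1 (diagonal).
  r[A,B] = -5.5 / (2.6458 · 2.8723) = -5.5 / 7.5993 = -0.7237
  r[B,B] = 1 (diagonal).

R is symmetric with unit diagonal. Assembling:

R = [[1, -0.7237],
 [-0.7237, 1]]


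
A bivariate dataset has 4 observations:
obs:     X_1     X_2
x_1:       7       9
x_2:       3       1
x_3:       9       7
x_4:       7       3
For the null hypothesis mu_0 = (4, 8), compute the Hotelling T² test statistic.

Step 1 — sample mean vector:
  mean(X_1) = (7 + 3 + 9 + 7) / 4 = 26/4 = 6.5
  mean(X_2) = (9 + 1 + 7 + 3) / 4 = 20/4 = 5
  x̄ = (6.5, 5),  deviation x̄ - mu_0 = (6.5, 5) - (4, 8) = (2.5, -3).

Step 2 — sample covariance matrix, S[i,j] = (1/(n-1)) · Σ_k (x_{k,i} - mean_i) · (x_{k,j} - mean_j), divisor n-1 = 3:
  S[X_1,X_1] = ((0.5)·(0.5) + (-3.5)·(-3.5) + (2.5)·(2.5) + (0.5)·(0.5)) / 3 = 19/3 = 6.3333
  S[X_1,X_2] = ((0.5)·(4) + (-3.5)·(-4) + (2.5)·(2) + (0.5)·(-2)) / 3 = 20/3 = 6.6667
  S[X_2,X_2] = ((4)·(4) + (-4)·(-4) + (2)·(2) + (-2)·(-2)) / 3 = 40/3 = 13.3333
  S = [[6.3333, 6.6667],
 [6.6667, 13.3333]].

Step 3 — invert S. det(S) = 6.3333·13.3333 - (6.6667)² = 40.
  S^{-1} = (1/det) · [[d, -b], [-b, a]] = [[0.3333, -0.1667],
 [-0.1667, 0.1583]].

Step 4 — quadratic form (x̄ - mu_0)^T · S^{-1} · (x̄ - mu_0):
  S^{-1} · (x̄ - mu_0) = (1.3333, -0.8917),
  (x̄ - mu_0)^T · [...] = (2.5)·(1.3333) + (-3)·(-0.8917) = 6.0083.

Step 5 — scale by n: T² = 4 · 6.0083 = 24.0333.

T² ≈ 24.0333


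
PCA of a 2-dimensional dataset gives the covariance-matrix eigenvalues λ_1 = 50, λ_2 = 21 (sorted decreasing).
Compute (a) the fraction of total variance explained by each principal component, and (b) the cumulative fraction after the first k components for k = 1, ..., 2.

Step 1 — total variance = trace(Sigma) = Σ λ_i = 50 + 21 = 71.

Step 2 — fraction explained by component i = λ_i / Σ λ:
  PC1: 50/71 = 0.7042
  PC2: 21/71 = 0.2958

Step 3 — cumulative fraction after k components = (λ_1 + ... + λ_k) / Σ λ:
  k = 1: 50/71 = 0.7042
  k = 2: (50 + 21)/71 = 71/71 = 1

Summary (fraction, with percent):

explained: PC1 0.7042 (70.42%), PC2 0.2958 (29.58%);  cumulative: 0.7042, 1


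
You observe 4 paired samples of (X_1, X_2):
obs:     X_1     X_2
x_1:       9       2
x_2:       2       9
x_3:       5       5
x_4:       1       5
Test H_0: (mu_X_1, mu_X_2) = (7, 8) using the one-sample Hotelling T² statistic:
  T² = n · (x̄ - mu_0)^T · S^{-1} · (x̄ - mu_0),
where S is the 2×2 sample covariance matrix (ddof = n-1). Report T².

Step 1 — sample mean vector:
  mean(X_1) = (9 + 2 + 5 + 1) / 4 = 17/4 = 4.25
  mean(X_2) = (2 + 9 + 5 + 5) / 4 = 21/4 = 5.25
  x̄ = (4.25, 5.25),  deviation x̄ - mu_0 = (4.25, 5.25) - (7, 8) = (-2.75, -2.75).

Step 2 — sample covariance matrix, S[i,j] = (1/(n-1)) · Σ_k (x_{k,i} - mean_i) · (x_{k,j} - mean_j), divisor n-1 = 3:
  S[X_1,X_1] = ((4.75)·(4.75) + (-2.25)·(-2.25) + (0.75)·(0.75) + (-3.25)·(-3.25)) / 3 = 38.75/3 = 12.9167
  S[X_1,X_2] = ((4.75)·(-3.25) + (-2.25)·(3.75) + (0.75)·(-0.25) + (-3.25)·(-0.25)) / 3 = -23.25/3 = -7.75
  S[X_2,X_2] = ((-3.25)·(-3.25) + (3.75)·(3.75) + (-0.25)·(-0.25) + (-0.25)·(-0.25)) / 3 = 24.75/3 = 8.25
  S = [[12.9167, -7.75],
 [-7.75, 8.25]].

Step 3 — invert S. det(S) = 12.9167·8.25 - (-7.75)² = 46.5.
  S^{-1} = (1/det) · [[d, -b], [-b, a]] = [[0.1774, 0.1667],
 [0.1667, 0.2778]].

Step 4 — quadratic form (x̄ - mu_0)^T · S^{-1} · (x̄ - mu_0):
  S^{-1} · (x̄ - mu_0) = (-0.9462, -1.2222),
  (x̄ - mu_0)^T · [...] = (-2.75)·(-0.9462) + (-2.75)·(-1.2222) = 5.9633.

Step 5 — scale by n: T² = 4 · 5.9633 = 23.853.

T² ≈ 23.853


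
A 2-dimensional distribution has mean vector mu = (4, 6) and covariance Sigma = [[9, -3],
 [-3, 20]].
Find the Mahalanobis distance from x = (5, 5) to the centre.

Step 1 — centre the observation: (x - mu) = (1, -1).

Step 2 — invert Sigma. det(Sigma) = 9·20 - (-3)² = 171.
  Sigma^{-1} = (1/det) · [[d, -b], [-b, a]] = [[0.117, 0.0175],
 [0.0175, 0.0526]].

Step 3 — form the quadratic (x - mu)^T · Sigma^{-1} · (x - mu):
  Sigma^{-1} · (x - mu) = (0.0994, -0.0351).
  (x - mu)^T · [Sigma^{-1} · (x - mu)] = (1)·(0.0994) + (-1)·(-0.0351) = 0.1345.

Step 4 — take square root: d = √(0.1345) ≈ 0.3667.

d(x, mu) = √(0.1345) ≈ 0.3667


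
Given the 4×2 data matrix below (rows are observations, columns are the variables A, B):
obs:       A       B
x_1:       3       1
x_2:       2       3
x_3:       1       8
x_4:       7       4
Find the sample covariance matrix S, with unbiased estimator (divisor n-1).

Step 1 — column means:
  mean(A) = (3 + 2 + 1 + 7) / 4 = 13/4 = 3.25
  mean(B) = (1 + 3 + 8 + 4) / 4 = 16/4 = 4

Step 2 — sample covariance S[i,j] = (1/(n-1)) · Σ_k (x_{k,i} - mean_i) · (x_{k,j} - mean_j), with n-1 = 3.
  S[A,A] = ((-0.25)·(-0.25) + (-1.25)·(-1.25) + (-2.25)·(-2.25) + (3.75)·(3.75)) / 3 = 20.75/3 = 6.9167
  S[A,B] = ((-0.25)·(-3) + (-1.25)·(-1) + (-2.25)·(4) + (3.75)·(0)) / 3 = -7/3 = -2.3333
  S[B,B] = ((-3)·(-3) + (-1)·(-1) + (4)·(4) + (0)·(0)) / 3 = 26/3 = 8.6667

S is symmetric (S[j,i] = S[i,j]). Assembling:

S = [[6.9167, -2.3333],
 [-2.3333, 8.6667]]


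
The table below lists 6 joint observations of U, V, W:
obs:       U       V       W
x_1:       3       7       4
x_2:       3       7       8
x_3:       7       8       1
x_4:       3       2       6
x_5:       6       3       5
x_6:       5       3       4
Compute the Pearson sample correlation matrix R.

Step 1 — column means:
  mean(U) = (3 + 3 + 7 + 3 + 6 + 5) / 6 = 27/6 = 4.5
  mean(V) = (7 + 7 + 8 + 2 + 3 + 3) / 6 = 30/6 = 5
  mean(W) = (4 + 8 + 1 + 6 + 5 + 4) / 6 = 28/6 = 4.6667

Step 2 — sample variances and covariances s[i,j] = (1/(n-1)) · Σ_k (x_{k,i} - mean_i) · (x_{k,j} - mean_j), with n-1 = 5:
  s[U,U] = ((-1.5)·(-1.5) + (-1.5)·(-1.5) + (2.5)·(2.5) + (-1.5)·(-1.5) + (1.5)·(1.5) + (0.5)·(0.5)) / 5 = 15.5/5 = 3.1
  s[U,V] = ((-1.5)·(2) + (-1.5)·(2) + (2.5)·(3) + (-1.5)·(-3) + (1.5)·(-2) + (0.5)·(-2)) / 5 = 2/5 = 0.4
  s[U,W] = ((-1.5)·(-0.6667) + (-1.5)·(3.3333) + (2.5)·(-3.6667) + (-1.5)·(1.3333) + (1.5)·(0.3333) + (0.5)·(-0.6667)) / 5 = -15/5 = -3
  s[V,V] = ((2)·(2) + (2)·(2) + (3)·(3) + (-3)·(-3) + (-2)·(-2) + (-2)·(-2)) / 5 = 34/5 = 6.8
  s[V,W] = ((2)·(-0.6667) + (2)·(3.3333) + (3)·(-3.6667) + (-3)·(1.3333) + (-2)·(0.3333) + (-2)·(-0.6667)) / 5 = -9/5 = -1.8
  s[W,W] = ((-0.6667)·(-0.6667) + (3.3333)·(3.3333) + (-3.6667)·(-3.6667) + (1.3333)·(1.3333) + (0.3333)·(0.3333) + (-0.6667)·(-0.6667)) / 5 = 27.3333/5 = 5.4667
  Sample standard deviations s_i = √(s[i,i]):
  s(U) = √(3.1) = 1.7607
  s(V) = √(6.8) = 2.6077
  s(W) = √(5.4667) = 2.3381

Step 3 — r_{ij} = s_{ij} / (s_i · s_j):
  r[U,U] = 1 (diagonal).
  r[U,V] = 0.4 / (1.7607 · 2.6077) = 0.4 / 4.5913 = 0.0871
  r[U,W] = -3 / (1.7607 · 2.3381) = -3 / 4.1166 = -0.7288
  r[V,V] = 1 (diagonal).
  r[V,W] = -1.8 / (2.6077 · 2.3381) = -1.8 / 6.097 = -0.2952
  r[W,W] = 1 (diagonal).

R is symmetric with unit diagonal. Assembling:

R = [[1, 0.0871, -0.7288],
 [0.0871, 1, -0.2952],
 [-0.7288, -0.2952, 1]]


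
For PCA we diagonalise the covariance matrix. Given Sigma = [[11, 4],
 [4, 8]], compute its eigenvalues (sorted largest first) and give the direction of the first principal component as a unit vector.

Step 1 — characteristic polynomial of 2×2 Sigma:
  det(Sigma - λI) = λ² - trace · λ + det = 0.
  trace = 11 + 8 = 19, det = 11·8 - (4)² = 72.
Step 2 — discriminant:
  Δ = trace² - 4·det = 361 - 288 = 73.
Step 3 — eigenvalues:
  λ = (trace ± √Δ)/2 = (19 ± 8.544)/2,
  λ_1 = 13.772,  λ_2 = 5.228.

Step 4 — unit eigenvector for λ_1: solve (Sigma - λ_1 I)v = 0. First row:
  (11 - 13.772)·v_x + (4)·v_y = 0, i.e. (-2.772)·v_x + (4)·v_y = 0,
  so v ∝ (b, λ_1 - a) = (4, 2.772) = u.
  ||u|| = √((4)² + (2.772)²) = √(23.684) ≈ 4.8666,
  v_1 = u/||u|| ≈ (0.8219, 0.5696) (||v_1|| = 1).

λ_1 = 13.772,  λ_2 = 5.228;  v_1 ≈ (0.8219, 0.5696)


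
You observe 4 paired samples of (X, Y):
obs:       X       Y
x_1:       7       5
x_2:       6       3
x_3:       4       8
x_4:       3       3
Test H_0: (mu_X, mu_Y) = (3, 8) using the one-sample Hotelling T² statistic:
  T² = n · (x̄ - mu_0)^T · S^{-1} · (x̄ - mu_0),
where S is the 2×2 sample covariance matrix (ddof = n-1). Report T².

Step 1 — sample mean vector:
  mean(X) = (7 + 6 + 4 + 3) / 4 = 20/4 = 5
  mean(Y) = (5 + 3 + 8 + 3) / 4 = 19/4 = 4.75
  x̄ = (5, 4.75),  deviation x̄ - mu_0 = (5, 4.75) - (3, 8) = (2, -3.25).

Step 2 — sample covariance matrix, S[i,j] = (1/(n-1)) · Σ_k (x_{k,i} - mean_i) · (x_{k,j} - mean_j), divisor n-1 = 3:
  S[X,X] = ((2)·(2) + (1)·(1) + (-1)·(-1) + (-2)·(-2)) / 3 = 10/3 = 3.3333
  S[X,Y] = ((2)·(0.25) + (1)·(-1.75) + (-1)·(3.25) + (-2)·(-1.75)) / 3 = -1/3 = -0.3333
  S[Y,Y] = ((0.25)·(0.25) + (-1.75)·(-1.75) + (3.25)·(3.25) + (-1.75)·(-1.75)) / 3 = 16.75/3 = 5.5833
  S = [[3.3333, -0.3333],
 [-0.3333, 5.5833]].

Step 3 — invert S. det(S) = 3.3333·5.5833 - (-0.3333)² = 18.5.
  S^{-1} = (1/det) · [[d, -b], [-b, a]] = [[0.3018, 0.018],
 [0.018, 0.1802]].

Step 4 — quadratic form (x̄ - mu_0)^T · S^{-1} · (x̄ - mu_0):
  S^{-1} · (x̄ - mu_0) = (0.545, -0.5495),
  (x̄ - mu_0)^T · [...] = (2)·(0.545) + (-3.25)·(-0.5495) = 2.8761.

Step 5 — scale by n: T² = 4 · 2.8761 = 11.5045.

T² ≈ 11.5045


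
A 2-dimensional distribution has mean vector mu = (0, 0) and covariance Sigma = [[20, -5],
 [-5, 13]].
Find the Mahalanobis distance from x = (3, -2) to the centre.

Step 1 — centre the observation: (x - mu) = (3, -2).

Step 2 — invert Sigma. det(Sigma) = 20·13 - (-5)² = 235.
  Sigma^{-1} = (1/det) · [[d, -b], [-b, a]] = [[0.0553, 0.0213],
 [0.0213, 0.0851]].

Step 3 — form the quadratic (x - mu)^T · Sigma^{-1} · (x - mu):
  Sigma^{-1} · (x - mu) = (0.1234, -0.1064).
  (x - mu)^T · [Sigma^{-1} · (x - mu)] = (3)·(0.1234) + (-2)·(-0.1064) = 0.583.

Step 4 — take square root: d = √(0.583) ≈ 0.7635.

d(x, mu) = √(0.583) ≈ 0.7635


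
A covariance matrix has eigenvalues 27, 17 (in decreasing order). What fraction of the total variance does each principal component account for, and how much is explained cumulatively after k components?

Step 1 — total variance = trace(Sigma) = Σ λ_i = 27 + 17 = 44.

Step 2 — fraction explained by component i = λ_i / Σ λ:
  PC1: 27/44 = 0.6136
  PC2: 17/44 = 0.3864

Step 3 — cumulative fraction after k components = (λ_1 + ... + λ_k) / Σ λ:
  k = 1: 27/44 = 0.6136
  k = 2: (27 + 17)/44 = 44/44 = 1

Summary (fraction, with percent):

explained: PC1 0.6136 (61.36%), PC2 0.3864 (38.64%);  cumulative: 0.6136, 1


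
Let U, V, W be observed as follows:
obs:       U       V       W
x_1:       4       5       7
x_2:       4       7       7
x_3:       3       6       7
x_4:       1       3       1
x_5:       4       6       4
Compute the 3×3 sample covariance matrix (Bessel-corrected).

Step 1 — column means:
  mean(U) = (4 + 4 + 3 + 1 + 4) / 5 = 16/5 = 3.2
  mean(V) = (5 + 7 + 6 + 3 + 6) / 5 = 27/5 = 5.4
  mean(W) = (7 + 7 + 7 + 1 + 4) / 5 = 26/5 = 5.2

Step 2 — sample covariance S[i,j] = (1/(n-1)) · Σ_k (x_{k,i} - mean_i) · (x_{k,j} - mean_j), with n-1 = 4.
  S[U,U] = ((0.8)·(0.8) + (0.8)·(0.8) + (-0.2)·(-0.2) + (-2.2)·(-2.2) + (0.8)·(0.8)) / 4 = 6.8/4 = 1.7
  S[U,V] = ((0.8)·(-0.4) + (0.8)·(1.6) + (-0.2)·(0.6) + (-2.2)·(-2.4) + (0.8)·(0.6)) / 4 = 6.6/4 = 1.65
  S[U,W] = ((0.8)·(1.8) + (0.8)·(1.8) + (-0.2)·(1.8) + (-2.2)·(-4.2) + (0.8)·(-1.2)) / 4 = 10.8/4 = 2.7
  S[V,V] = ((-0.4)·(-0.4) + (1.6)·(1.6) + (0.6)·(0.6) + (-2.4)·(-2.4) + (0.6)·(0.6)) / 4 = 9.2/4 = 2.3
  S[V,W] = ((-0.4)·(1.8) + (1.6)·(1.8) + (0.6)·(1.8) + (-2.4)·(-4.2) + (0.6)·(-1.2)) / 4 = 12.6/4 = 3.15
  S[W,W] = ((1.8)·(1.8) + (1.8)·(1.8) + (1.8)·(1.8) + (-4.2)·(-4.2) + (-1.2)·(-1.2)) / 4 = 28.8/4 = 7.2

S is symmetric (S[j,i] = S[i,j]). Assembling:

S = [[1.7, 1.65, 2.7],
 [1.65, 2.3, 3.15],
 [2.7, 3.15, 7.2]]


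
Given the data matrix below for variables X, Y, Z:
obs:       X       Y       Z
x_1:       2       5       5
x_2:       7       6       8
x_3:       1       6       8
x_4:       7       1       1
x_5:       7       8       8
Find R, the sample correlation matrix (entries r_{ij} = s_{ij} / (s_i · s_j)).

Step 1 — column means:
  mean(X) = (2 + 7 + 1 + 7 + 7) / 5 = 24/5 = 4.8
  mean(Y) = (5 + 6 + 6 + 1 + 8) / 5 = 26/5 = 5.2
  mean(Z) = (5 + 8 + 8 + 1 + 8) / 5 = 30/5 = 6

Step 2 — sample variances and covariances s[i,j] = (1/(n-1)) · Σ_k (x_{k,i} - mean_i) · (x_{k,j} - mean_j), with n-1 = 4:
  s[X,X] = ((-2.8)·(-2.8) + (2.2)·(2.2) + (-3.8)·(-3.8) + (2.2)·(2.2) + (2.2)·(2.2)) / 4 = 36.8/4 = 9.2
  s[X,Y] = ((-2.8)·(-0.2) + (2.2)·(0.8) + (-3.8)·(0.8) + (2.2)·(-4.2) + (2.2)·(2.8)) / 4 = -3.8/4 = -0.95
  s[X,Z] = ((-2.8)·(-1) + (2.2)·(2) + (-3.8)·(2) + (2.2)·(-5) + (2.2)·(2)) / 4 = -7/4 = -1.75
  s[Y,Y] = ((-0.2)·(-0.2) + (0.8)·(0.8) + (0.8)·(0.8) + (-4.2)·(-4.2) + (2.8)·(2.8)) / 4 = 26.8/4 = 6.7
  s[Y,Z] = ((-0.2)·(-1) + (0.8)·(2) + (0.8)·(2) + (-4.2)·(-5) + (2.8)·(2)) / 4 = 30/4 = 7.5
  s[Z,Z] = ((-1)·(-1) + (2)·(2) + (2)·(2) + (-5)·(-5) + (2)·(2)) / 4 = 38/4 = 9.5
  Sample standard deviations s_i = √(s[i,i]):
  s(X) = √(9.2) = 3.0332
  s(Y) = √(6.7) = 2.5884
  s(Z) = √(9.5) = 3.0822

Step 3 — r_{ij} = s_{ij} / (s_i · s_j):
  r[X,X] = 1 (diagonal).
  r[X,Y] = -0.95 / (3.0332 · 2.5884) = -0.95 / 7.8511 = -0.121
  r[X,Z] = -1.75 / (3.0332 · 3.0822) = -1.75 / 9.3488 = -0.1872
  r[Y,Y] = 1 (diagonal).
  r[Y,Z] = 7.5 / (2.5884 · 3.0822) = 7.5 / 7.9781 = 0.9401
  r[Z,Z] = 1 (diagonal).

R is symmetric with unit diagonal. Assembling:

R = [[1, -0.121, -0.1872],
 [-0.121, 1, 0.9401],
 [-0.1872, 0.9401, 1]]


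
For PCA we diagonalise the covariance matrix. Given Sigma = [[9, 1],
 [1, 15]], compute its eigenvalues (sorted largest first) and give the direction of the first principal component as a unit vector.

Step 1 — characteristic polynomial of 2×2 Sigma:
  det(Sigma - λI) = λ² - trace · λ + det = 0.
  trace = 9 + 15 = 24, det = 9·15 - (1)² = 134.
Step 2 — discriminant:
  Δ = trace² - 4·det = 576 - 536 = 40.
Step 3 — eigenvalues:
  λ = (trace ± √Δ)/2 = (24 ± 6.3246)/2,
  λ_1 = 15.1623,  λ_2 = 8.8377.

Step 4 — unit eigenvector for λ_1: solve (Sigma - λ_1 I)v = 0. First row:
  (9 - 15.1623)·v_x + (1)·v_y = 0, i.e. (-6.1623)·v_x + (1)·v_y = 0,
  so v ∝ (b, λ_1 - a) = (1, 6.1623) = u.
  ||u|| = √((1)² + (6.1623)²) = √(38.9737) ≈ 6.2429,
  v_1 = u/||u|| ≈ (0.1602, 0.9871) (||v_1|| = 1).

λ_1 = 15.1623,  λ_2 = 8.8377;  v_1 ≈ (0.1602, 0.9871)


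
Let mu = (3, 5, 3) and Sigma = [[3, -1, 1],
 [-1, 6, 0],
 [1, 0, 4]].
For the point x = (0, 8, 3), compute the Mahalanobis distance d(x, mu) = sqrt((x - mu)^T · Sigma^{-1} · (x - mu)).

Step 1 — centre the observation: (x - mu) = (-3, 3, 0).

Step 2 — invert Sigma (cofactor / det for 3×3, or solve directly):
  Sigma^{-1} = [[0.3871, 0.0645, -0.0968],
 [0.0645, 0.1774, -0.0161],
 [-0.0968, -0.0161, 0.2742]].

Step 3 — form the quadratic (x - mu)^T · Sigma^{-1} · (x - mu):
  Sigma^{-1} · (x - mu) = (-0.9677, 0.3387, 0.2419).
  (x - mu)^T · [Sigma^{-1} · (x - mu)] = (-3)·(-0.9677) + (3)·(0.3387) + (0)·(0.2419) = 3.9194.

Step 4 — take square root: d = √(3.9194) ≈ 1.9797.

d(x, mu) = √(3.9194) ≈ 1.9797


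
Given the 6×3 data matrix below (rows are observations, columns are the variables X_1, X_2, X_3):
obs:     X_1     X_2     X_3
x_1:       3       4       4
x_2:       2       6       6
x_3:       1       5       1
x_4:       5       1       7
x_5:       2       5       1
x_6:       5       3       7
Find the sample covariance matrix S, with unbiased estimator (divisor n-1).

Step 1 — column means:
  mean(X_1) = (3 + 2 + 1 + 5 + 2 + 5) / 6 = 18/6 = 3
  mean(X_2) = (4 + 6 + 5 + 1 + 5 + 3) / 6 = 24/6 = 4
  mean(X_3) = (4 + 6 + 1 + 7 + 1 + 7) / 6 = 26/6 = 4.3333

Step 2 — sample covariance S[i,j] = (1/(n-1)) · Σ_k (x_{k,i} - mean_i) · (x_{k,j} - mean_j), with n-1 = 5.
  S[X_1,X_1] = ((0)·(0) + (-1)·(-1) + (-2)·(-2) + (2)·(2) + (-1)·(-1) + (2)·(2)) / 5 = 14/5 = 2.8
  S[X_1,X_2] = ((0)·(0) + (-1)·(2) + (-2)·(1) + (2)·(-3) + (-1)·(1) + (2)·(-1)) / 5 = -13/5 = -2.6
  S[X_1,X_3] = ((0)·(-0.3333) + (-1)·(1.6667) + (-2)·(-3.3333) + (2)·(2.6667) + (-1)·(-3.3333) + (2)·(2.6667)) / 5 = 19/5 = 3.8
  S[X_2,X_2] = ((0)·(0) + (2)·(2) + (1)·(1) + (-3)·(-3) + (1)·(1) + (-1)·(-1)) / 5 = 16/5 = 3.2
  S[X_2,X_3] = ((0)·(-0.3333) + (2)·(1.6667) + (1)·(-3.3333) + (-3)·(2.6667) + (1)·(-3.3333) + (-1)·(2.6667)) / 5 = -14/5 = -2.8
  S[X_3,X_3] = ((-0.3333)·(-0.3333) + (1.6667)·(1.6667) + (-3.3333)·(-3.3333) + (2.6667)·(2.6667) + (-3.3333)·(-3.3333) + (2.6667)·(2.6667)) / 5 = 39.3333/5 = 7.8667

S is symmetric (S[j,i] = S[i,j]). Assembling:

S = [[2.8, -2.6, 3.8],
 [-2.6, 3.2, -2.8],
 [3.8, -2.8, 7.8667]]


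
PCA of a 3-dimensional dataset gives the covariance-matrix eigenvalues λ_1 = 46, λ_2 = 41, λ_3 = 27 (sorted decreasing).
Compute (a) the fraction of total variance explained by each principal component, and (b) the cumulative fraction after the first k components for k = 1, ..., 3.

Step 1 — total variance = trace(Sigma) = Σ λ_i = 46 + 41 + 27 = 114.

Step 2 — fraction explained by component i = λ_i / Σ λ:
  PC1: 46/114 = 0.4035
  PC2: 41/114 = 0.3596
  PC3: 27/114 = 0.2368

Step 3 — cumulative fraction after k components = (λ_1 + ... + λ_k) / Σ λ:
  k = 1: 46/114 = 0.4035
  k = 2: (46 + 41)/114 = 87/114 = 0.7632
  k = 3: (46 + 41 + 27)/114 = 114/114 = 1

Summary (fraction, with percent):

explained: PC1 0.4035 (40.35%), PC2 0.3596 (35.96%), PC3 0.2368 (23.68%);  cumulative: 0.4035, 0.7632, 1


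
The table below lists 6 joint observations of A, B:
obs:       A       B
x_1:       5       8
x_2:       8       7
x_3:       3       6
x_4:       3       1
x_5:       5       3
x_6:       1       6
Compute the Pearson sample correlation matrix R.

Step 1 — column means:
  mean(A) = (5 + 8 + 3 + 3 + 5 + 1) / 6 = 25/6 = 4.1667
  mean(B) = (8 + 7 + 6 + 1 + 3 + 6) / 6 = 31/6 = 5.1667

Step 2 — sample variances and covariances s[i,j] = (1/(n-1)) · Σ_k (x_{k,i} - mean_i) · (x_{k,j} - mean_j), with n-1 = 5:
  s[A,A] = ((0.8333)·(0.8333) + (3.8333)·(3.8333) + (-1.1667)·(-1.1667) + (-1.1667)·(-1.1667) + (0.8333)·(0.8333) + (-3.1667)·(-3.1667)) / 5 = 28.8333/5 = 5.7667
  s[A,B] = ((0.8333)·(2.8333) + (3.8333)·(1.8333) + (-1.1667)·(0.8333) + (-1.1667)·(-4.1667) + (0.8333)·(-2.1667) + (-3.1667)·(0.8333)) / 5 = 8.8333/5 = 1.7667
  s[B,B] = ((2.8333)·(2.8333) + (1.8333)·(1.8333) + (0.8333)·(0.8333) + (-4.1667)·(-4.1667) + (-2.1667)·(-2.1667) + (0.8333)·(0.8333)) / 5 = 34.8333/5 = 6.9667
  Sample standard deviations s_i = √(s[i,i]):
  s(A) = √(5.7667) = 2.4014
  s(B) = √(6.9667) = 2.6394

Step 3 — r_{ij} = s_{ij} / (s_i · s_j):
  r[A,A] = 1 (diagonal).
  r[A,B] = 1.7667 / (2.4014 · 2.6394) = 1.7667 / 6.3383 = 0.2787
  r[B,B] = 1 (diagonal).

R is symmetric with unit diagonal. Assembling:

R = [[1, 0.2787],
 [0.2787, 1]]


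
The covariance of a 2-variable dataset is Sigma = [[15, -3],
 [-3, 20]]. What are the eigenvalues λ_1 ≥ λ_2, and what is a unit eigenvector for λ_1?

Step 1 — characteristic polynomial of 2×2 Sigma:
  det(Sigma - λI) = λ² - trace · λ + det = 0.
  trace = 15 + 20 = 35, det = 15·20 - (-3)² = 291.
Step 2 — discriminant:
  Δ = trace² - 4·det = 1225 - 1164 = 61.
Step 3 — eigenvalues:
  λ = (trace ± √Δ)/2 = (35 ± 7.8102)/2,
  λ_1 = 21.4051,  λ_2 = 13.5949.

Step 4 — unit eigenvector for λ_1: solve (Sigma - λ_1 I)v = 0. First row:
  (15 - 21.4051)·v_x + (-3)·v_y = 0, i.e. (-6.4051)·v_x + (-3)·v_y = 0,
  so v ∝ (b, λ_1 - a) = (-3, 6.4051); multiply by -1 so the first entry is positive: u = (3, -6.4051).
  ||u|| = √((3)² + (-6.4051)²) = √(50.0256) ≈ 7.0729,
  v_1 = u/||u|| ≈ (0.4242, -0.9056) (||v_1|| = 1).

λ_1 = 21.4051,  λ_2 = 13.5949;  v_1 ≈ (0.4242, -0.9056)


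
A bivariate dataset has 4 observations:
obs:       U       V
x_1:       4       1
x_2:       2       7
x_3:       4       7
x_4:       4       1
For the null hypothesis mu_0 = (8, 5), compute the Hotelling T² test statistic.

Step 1 — sample mean vector:
  mean(U) = (4 + 2 + 4 + 4) / 4 = 14/4 = 3.5
  mean(V) = (1 + 7 + 7 + 1) / 4 = 16/4 = 4
  x̄ = (3.5, 4),  deviation x̄ - mu_0 = (3.5, 4) - (8, 5) = (-4.5, -1).

Step 2 — sample covariance matrix, S[i,j] = (1/(n-1)) · Σ_k (x_{k,i} - mean_i) · (x_{k,j} - mean_j), divisor n-1 = 3:
  S[U,U] = ((0.5)·(0.5) + (-1.5)·(-1.5) + (0.5)·(0.5) + (0.5)·(0.5)) / 3 = 3/3 = 1
  S[U,V] = ((0.5)·(-3) + (-1.5)·(3) + (0.5)·(3) + (0.5)·(-3)) / 3 = -6/3 = -2
  S[V,V] = ((-3)·(-3) + (3)·(3) + (3)·(3) + (-3)·(-3)) / 3 = 36/3 = 12
  S = [[1, -2],
 [-2, 12]].

Step 3 — invert S. det(S) = 1·12 - (-2)² = 8.
  S^{-1} = (1/det) · [[d, -b], [-b, a]] = [[1.5, 0.25],
 [0.25, 0.125]].

Step 4 — quadratic form (x̄ - mu_0)^T · S^{-1} · (x̄ - mu_0):
  S^{-1} · (x̄ - mu_0) = (-7, -1.25),
  (x̄ - mu_0)^T · [...] = (-4.5)·(-7) + (-1)·(-1.25) = 32.75.

Step 5 — scale by n: T² = 4 · 32.75 = 131.

T² ≈ 131


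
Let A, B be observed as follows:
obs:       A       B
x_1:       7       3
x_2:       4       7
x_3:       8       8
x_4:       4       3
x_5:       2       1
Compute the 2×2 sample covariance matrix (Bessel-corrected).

Step 1 — column means:
  mean(A) = (7 + 4 + 8 + 4 + 2) / 5 = 25/5 = 5
  mean(B) = (3 + 7 + 8 + 3 + 1) / 5 = 22/5 = 4.4

Step 2 — sample covariance S[i,j] = (1/(n-1)) · Σ_k (x_{k,i} - mean_i) · (x_{k,j} - mean_j), with n-1 = 4.
  S[A,A] = ((2)·(2) + (-1)·(-1) + (3)·(3) + (-1)·(-1) + (-3)·(-3)) / 4 = 24/4 = 6
  S[A,B] = ((2)·(-1.4) + (-1)·(2.6) + (3)·(3.6) + (-1)·(-1.4) + (-3)·(-3.4)) / 4 = 17/4 = 4.25
  S[B,B] = ((-1.4)·(-1.4) + (2.6)·(2.6) + (3.6)·(3.6) + (-1.4)·(-1.4) + (-3.4)·(-3.4)) / 4 = 35.2/4 = 8.8

S is symmetric (S[j,i] = S[i,j]). Assembling:

S = [[6, 4.25],
 [4.25, 8.8]]


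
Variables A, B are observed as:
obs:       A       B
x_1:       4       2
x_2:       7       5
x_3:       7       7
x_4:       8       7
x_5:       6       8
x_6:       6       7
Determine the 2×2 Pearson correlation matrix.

Step 1 — column means:
  mean(A) = (4 + 7 + 7 + 8 + 6 + 6) / 6 = 38/6 = 6.3333
  mean(B) = (2 + 5 + 7 + 7 + 8 + 7) / 6 = 36/6 = 6

Step 2 — sample variances and covariances s[i,j] = (1/(n-1)) · Σ_k (x_{k,i} - mean_i) · (x_{k,j} - mean_j), with n-1 = 5:
  s[A,A] = ((-2.3333)·(-2.3333) + (0.6667)·(0.6667) + (0.6667)·(0.6667) + (1.6667)·(1.6667) + (-0.3333)·(-0.3333) + (-0.3333)·(-0.3333)) / 5 = 9.3333/5 = 1.8667
  s[A,B] = ((-2.3333)·(-4) + (0.6667)·(-1) + (0.6667)·(1) + (1.6667)·(1) + (-0.3333)·(2) + (-0.3333)·(1)) / 5 = 10/5 = 2
  s[B,B] = ((-4)·(-4) + (-1)·(-1) + (1)·(1) + (1)·(1) + (2)·(2) + (1)·(1)) / 5 = 24/5 = 4.8
  Sample standard deviations s_i = √(s[i,i]):
  s(A) = √(1.8667) = 1.3663
  s(B) = √(4.8) = 2.1909

Step 3 — r_{ij} = s_{ij} / (s_i · s_j):
  r[A,A] = 1 (diagonal).
  r[A,B] = 2 / (1.3663 · 2.1909) = 2 / 2.9933 = 0.6682
  r[B,B] = 1 (diagonal).

R is symmetric with unit diagonal. Assembling:

R = [[1, 0.6682],
 [0.6682, 1]]


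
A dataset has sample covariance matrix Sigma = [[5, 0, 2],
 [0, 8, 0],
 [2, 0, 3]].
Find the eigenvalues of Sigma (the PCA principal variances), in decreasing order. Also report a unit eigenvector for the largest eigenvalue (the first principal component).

Step 1 — characteristic polynomial p(λ) = det(λI - Sigma) = λ³ - tr·λ² + c_1·λ - det, where tr = trace, c_1 = sum of the principal 2×2 minors, det = det(Sigma):
  tr = 5 + 8 + 3 = 16,
  c_1 = (5·8 - (0)²) + (5·3 - (2)²) + (8·3 - (0)²) = 40 + 11 + 24 = 75,
  det = 5·(8·3 - (0)²) - (0)·((0)·3 - (0)·(2)) + (2)·((0)·(0) - 8·(2)) = 5·(24) - (0)·(0) + (2)·(-16) = 88.
  So p(λ) = λ³ - 16λ² + 75λ - 88.
Step 2 — look for an integer root (rational root theorem: any rational root is an integer divisor of 88). Testing λ = 8:
  p(8) = 512 - 1024 + 600 - 88 = 0  ✓
  Dividing out (λ - 8): p(λ) = (λ - 8)(λ² - 8λ + 11).
Step 3 — remaining eigenvalues from the quadratic λ² - 8λ + 11 = 0:
  Δ = 8² - 4·11 = 64 - 44 = 20,  λ = (8 ± √20)/2 = (8 ± 4.4721)/2 ≈ 6.2361 or 1.7639.
  Sorted: λ_1 = 8,  λ_2 = 6.2361,  λ_3 = 1.7639  (check: sum = 16 = tr ✓).

Step 4 — unit eigenvector for λ_1 = 8: v spans the null space of (Sigma - λ_1 I), whose rows are
  r_1 = (-3, 0, 2),  r_2 = (0, 0, 0),  r_3 = (2, 0, -5).
  v is orthogonal to every row, so take v ∝ r_1 × r_3 = ((0)·(-5) - (2)·(0), (2)·(2) - (-3)·(-5), (-3)·(0) - (0)·(2)) = (0, -11, 0).
  Rescale (divide by 11; multiply by -1 so the first nonzero entry is positive): u = (0, 1, 0).
  ||u|| = √((0)² + (1)² + (0)²) = √(1) = 1,  v_1 = u/||u|| ≈ (0, 1, 0) (||v_1|| = 1).

λ_1 = 8,  λ_2 = 6.2361,  λ_3 = 1.7639;  v_1 ≈ (0, 1, 0)


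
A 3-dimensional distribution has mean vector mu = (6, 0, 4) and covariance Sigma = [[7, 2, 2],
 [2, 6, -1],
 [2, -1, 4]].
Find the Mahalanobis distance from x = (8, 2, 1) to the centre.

Step 1 — centre the observation: (x - mu) = (2, 2, -3).

Step 2 — invert Sigma (cofactor / det for 3×3, or solve directly):
  Sigma^{-1} = [[0.2035, -0.0885, -0.1239],
 [-0.0885, 0.2124, 0.0973],
 [-0.1239, 0.0973, 0.3363]].

Step 3 — form the quadratic (x - mu)^T · Sigma^{-1} · (x - mu):
  Sigma^{-1} · (x - mu) = (0.6018, -0.0442, -1.0619).
  (x - mu)^T · [Sigma^{-1} · (x - mu)] = (2)·(0.6018) + (2)·(-0.0442) + (-3)·(-1.0619) = 4.3009.

Step 4 — take square root: d = √(4.3009) ≈ 2.0739.

d(x, mu) = √(4.3009) ≈ 2.0739


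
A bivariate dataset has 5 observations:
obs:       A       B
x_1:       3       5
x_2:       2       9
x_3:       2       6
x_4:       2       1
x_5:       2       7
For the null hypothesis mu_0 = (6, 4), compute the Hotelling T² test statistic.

Step 1 — sample mean vector:
  mean(A) = (3 + 2 + 2 + 2 + 2) / 5 = 11/5 = 2.2
  mean(B) = (5 + 9 + 6 + 1 + 7) / 5 = 28/5 = 5.6
  x̄ = (2.2, 5.6),  deviation x̄ - mu_0 = (2.2, 5.6) - (6, 4) = (-3.8, 1.6).

Step 2 — sample covariance matrix, S[i,j] = (1/(n-1)) · Σ_k (x_{k,i} - mean_i) · (x_{k,j} - mean_j), divisor n-1 = 4:
  S[A,A] = ((0.8)·(0.8) + (-0.2)·(-0.2) + (-0.2)·(-0.2) + (-0.2)·(-0.2) + (-0.2)·(-0.2)) / 4 = 0.8/4 = 0.2
  S[A,B] = ((0.8)·(-0.6) + (-0.2)·(3.4) + (-0.2)·(0.4) + (-0.2)·(-4.6) + (-0.2)·(1.4)) / 4 = -0.6/4 = -0.15
  S[B,B] = ((-0.6)·(-0.6) + (3.4)·(3.4) + (0.4)·(0.4) + (-4.6)·(-4.6) + (1.4)·(1.4)) / 4 = 35.2/4 = 8.8
  S = [[0.2, -0.15],
 [-0.15, 8.8]].

Step 3 — invert S. det(S) = 0.2·8.8 - (-0.15)² = 1.7375.
  S^{-1} = (1/det) · [[d, -b], [-b, a]] = [[5.0647, 0.0863],
 [0.0863, 0.1151]].

Step 4 — quadratic form (x̄ - mu_0)^T · S^{-1} · (x̄ - mu_0):
  S^{-1} · (x̄ - mu_0) = (-19.1079, -0.1439),
  (x̄ - mu_0)^T · [...] = (-3.8)·(-19.1079) + (1.6)·(-0.1439) = 72.3799.

Step 5 — scale by n: T² = 5 · 72.3799 = 361.8993.

T² ≈ 361.8993


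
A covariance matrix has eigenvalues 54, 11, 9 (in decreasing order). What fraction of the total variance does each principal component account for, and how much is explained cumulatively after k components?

Step 1 — total variance = trace(Sigma) = Σ λ_i = 54 + 11 + 9 = 74.

Step 2 — fraction explained by component i = λ_i / Σ λ:
  PC1: 54/74 = 0.7297
  PC2: 11/74 = 0.1486
  PC3: 9/74 = 0.1216

Step 3 — cumulative fraction after k components = (λ_1 + ... + λ_k) / Σ λ:
  k = 1: 54/74 = 0.7297
  k = 2: (54 + 11)/74 = 65/74 = 0.8784
  k = 3: (54 + 11 + 9)/74 = 74/74 = 1

Summary (fraction, with percent):

explained: PC1 0.7297 (72.97%), PC2 0.1486 (14.86%), PC3 0.1216 (12.16%);  cumulative: 0.7297, 0.8784, 1


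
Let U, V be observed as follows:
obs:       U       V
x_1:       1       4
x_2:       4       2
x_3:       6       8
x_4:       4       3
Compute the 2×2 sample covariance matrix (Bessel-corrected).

Step 1 — column means:
  mean(U) = (1 + 4 + 6 + 4) / 4 = 15/4 = 3.75
  mean(V) = (4 + 2 + 8 + 3) / 4 = 17/4 = 4.25

Step 2 — sample covariance S[i,j] = (1/(n-1)) · Σ_k (x_{k,i} - mean_i) · (x_{k,j} - mean_j), with n-1 = 3.
  S[U,U] = ((-2.75)·(-2.75) + (0.25)·(0.25) + (2.25)·(2.25) + (0.25)·(0.25)) / 3 = 12.75/3 = 4.25
  S[U,V] = ((-2.75)·(-0.25) + (0.25)·(-2.25) + (2.25)·(3.75) + (0.25)·(-1.25)) / 3 = 8.25/3 = 2.75
  S[V,V] = ((-0.25)·(-0.25) + (-2.25)·(-2.25) + (3.75)·(3.75) + (-1.25)·(-1.25)) / 3 = 20.75/3 = 6.9167

S is symmetric (S[j,i] = S[i,j]). Assembling:

S = [[4.25, 2.75],
 [2.75, 6.9167]]


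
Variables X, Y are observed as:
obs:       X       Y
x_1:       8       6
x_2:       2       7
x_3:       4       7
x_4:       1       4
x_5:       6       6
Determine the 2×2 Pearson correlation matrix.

Step 1 — column means:
  mean(X) = (8 + 2 + 4 + 1 + 6) / 5 = 21/5 = 4.2
  mean(Y) = (6 + 7 + 7 + 4 + 6) / 5 = 30/5 = 6

Step 2 — sample variances and covariances s[i,j] = (1/(n-1)) · Σ_k (x_{k,i} - mean_i) · (x_{k,j} - mean_j), with n-1 = 4:
  s[X,X] = ((3.8)·(3.8) + (-2.2)·(-2.2) + (-0.2)·(-0.2) + (-3.2)·(-3.2) + (1.8)·(1.8)) / 4 = 32.8/4 = 8.2
  s[X,Y] = ((3.8)·(0) + (-2.2)·(1) + (-0.2)·(1) + (-3.2)·(-2) + (1.8)·(0)) / 4 = 4/4 = 1
  s[Y,Y] = ((0)·(0) + (1)·(1) + (1)·(1) + (-2)·(-2) + (0)·(0)) / 4 = 6/4 = 1.5
  Sample standard deviations s_i = √(s[i,i]):
  s(X) = √(8.2) = 2.8636
  s(Y) = √(1.5) = 1.2247

Step 3 — r_{ij} = s_{ij} / (s_i · s_j):
  r[X,X] = 1 (diagonal).
  r[X,Y] = 1 / (2.8636 · 1.2247) = 1 / 3.5071 = 0.2851
  r[Y,Y] = 1 (diagonal).

R is symmetric with unit diagonal. Assembling:

R = [[1, 0.2851],
 [0.2851, 1]]


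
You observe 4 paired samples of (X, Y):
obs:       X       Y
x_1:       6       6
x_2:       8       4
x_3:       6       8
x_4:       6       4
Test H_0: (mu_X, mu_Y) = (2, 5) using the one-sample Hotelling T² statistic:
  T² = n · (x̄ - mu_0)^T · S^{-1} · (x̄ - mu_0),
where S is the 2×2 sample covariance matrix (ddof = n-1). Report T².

Step 1 — sample mean vector:
  mean(X) = (6 + 8 + 6 + 6) / 4 = 26/4 = 6.5
  mean(Y) = (6 + 4 + 8 + 4) / 4 = 22/4 = 5.5
  x̄ = (6.5, 5.5),  deviation x̄ - mu_0 = (6.5, 5.5) - (2, 5) = (4.5, 0.5).

Step 2 — sample covariance matrix, S[i,j] = (1/(n-1)) · Σ_k (x_{k,i} - mean_i) · (x_{k,j} - mean_j), divisor n-1 = 3:
  S[X,X] = ((-0.5)·(-0.5) + (1.5)·(1.5) + (-0.5)·(-0.5) + (-0.5)·(-0.5)) / 3 = 3/3 = 1
  S[X,Y] = ((-0.5)·(0.5) + (1.5)·(-1.5) + (-0.5)·(2.5) + (-0.5)·(-1.5)) / 3 = -3/3 = -1
  S[Y,Y] = ((0.5)·(0.5) + (-1.5)·(-1.5) + (2.5)·(2.5) + (-1.5)·(-1.5)) / 3 = 11/3 = 3.6667
  S = [[1, -1],
 [-1, 3.6667]].

Step 3 — invert S. det(S) = 1·3.6667 - (-1)² = 2.6667.
  S^{-1} = (1/det) · [[d, -b], [-b, a]] = [[1.375, 0.375],
 [0.375, 0.375]].

Step 4 — quadratic form (x̄ - mu_0)^T · S^{-1} · (x̄ - mu_0):
  S^{-1} · (x̄ - mu_0) = (6.375, 1.875),
  (x̄ - mu_0)^T · [...] = (4.5)·(6.375) + (0.5)·(1.875) = 29.625.

Step 5 — scale by n: T² = 4 · 29.625 = 118.5.

T² ≈ 118.5


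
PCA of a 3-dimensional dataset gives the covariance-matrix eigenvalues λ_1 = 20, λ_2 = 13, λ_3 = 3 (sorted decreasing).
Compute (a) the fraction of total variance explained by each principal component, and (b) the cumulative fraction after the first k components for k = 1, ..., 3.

Step 1 — total variance = trace(Sigma) = Σ λ_i = 20 + 13 + 3 = 36.

Step 2 — fraction explained by component i = λ_i / Σ λ:
  PC1: 20/36 = 0.5556
  PC2: 13/36 = 0.3611
  PC3: 3/36 = 0.0833

Step 3 — cumulative fraction after k components = (λ_1 + ... + λ_k) / Σ λ:
  k = 1: 20/36 = 0.5556
  k = 2: (20 + 13)/36 = 33/36 = 0.9167
  k = 3: (20 + 13 + 3)/36 = 36/36 = 1

Summary (fraction, with percent):

explained: PC1 0.5556 (55.56%), PC2 0.3611 (36.11%), PC3 0.0833 (8.33%);  cumulative: 0.5556, 0.9167, 1


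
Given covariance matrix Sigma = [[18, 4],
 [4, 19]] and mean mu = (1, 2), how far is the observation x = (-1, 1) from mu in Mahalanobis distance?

Step 1 — centre the observation: (x - mu) = (-2, -1).

Step 2 — invert Sigma. det(Sigma) = 18·19 - (4)² = 326.
  Sigma^{-1} = (1/det) · [[d, -b], [-b, a]] = [[0.0583, -0.0123],
 [-0.0123, 0.0552]].

Step 3 — form the quadratic (x - mu)^T · Sigma^{-1} · (x - mu):
  Sigma^{-1} · (x - mu) = (-0.1043, -0.0307).
  (x - mu)^T · [Sigma^{-1} · (x - mu)] = (-2)·(-0.1043) + (-1)·(-0.0307) = 0.2393.

Step 4 — take square root: d = √(0.2393) ≈ 0.4891.

d(x, mu) = √(0.2393) ≈ 0.4891


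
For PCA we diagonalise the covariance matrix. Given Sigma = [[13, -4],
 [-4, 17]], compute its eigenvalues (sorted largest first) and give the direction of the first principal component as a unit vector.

Step 1 — characteristic polynomial of 2×2 Sigma:
  det(Sigma - λI) = λ² - trace · λ + det = 0.
  trace = 13 + 17 = 30, det = 13·17 - (-4)² = 205.
Step 2 — discriminant:
  Δ = trace² - 4·det = 900 - 820 = 80.
Step 3 — eigenvalues:
  λ = (trace ± √Δ)/2 = (30 ± 8.9443)/2,
  λ_1 = 19.4721,  λ_2 = 10.5279.

Step 4 — unit eigenvector for λ_1: solve (Sigma - λ_1 I)v = 0. First row:
  (13 - 19.4721)·v_x + (-4)·v_y = 0, i.e. (-6.4721)·v_x + (-4)·v_y = 0,
  so v ∝ (b, λ_1 - a) = (-4, 6.4721); multiply by -1 so the first entry is positive: u = (4, -6.4721).
  ||u|| = √((4)² + (-6.4721)²) = √(57.8885) ≈ 7.6085,
  v_1 = u/||u|| ≈ (0.5257, -0.8507) (||v_1|| = 1).

λ_1 = 19.4721,  λ_2 = 10.5279;  v_1 ≈ (0.5257, -0.8507)


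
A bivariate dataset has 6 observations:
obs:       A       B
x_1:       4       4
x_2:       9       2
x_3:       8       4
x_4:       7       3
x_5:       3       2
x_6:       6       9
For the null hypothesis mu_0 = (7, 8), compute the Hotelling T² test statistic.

Step 1 — sample mean vector:
  mean(A) = (4 + 9 + 8 + 7 + 3 + 6) / 6 = 37/6 = 6.1667
  mean(B) = (4 + 2 + 4 + 3 + 2 + 9) / 6 = 24/6 = 4
  x̄ = (6.1667, 4),  deviation x̄ - mu_0 = (6.1667, 4) - (7, 8) = (-0.8333, -4).

Step 2 — sample covariance matrix, S[i,j] = (1/(n-1)) · Σ_k (x_{k,i} - mean_i) · (x_{k,j} - mean_j), divisor n-1 = 5:
  S[A,A] = ((-2.1667)·(-2.1667) + (2.8333)·(2.8333) + (1.8333)·(1.8333) + (0.8333)·(0.8333) + (-3.1667)·(-3.1667) + (-0.1667)·(-0.1667)) / 5 = 26.8333/5 = 5.3667
  S[A,B] = ((-2.1667)·(0) + (2.8333)·(-2) + (1.8333)·(0) + (0.8333)·(-1) + (-3.1667)·(-2) + (-0.1667)·(5)) / 5 = -1/5 = -0.2
  S[B,B] = ((0)·(0) + (-2)·(-2) + (0)·(0) + (-1)·(-1) + (-2)·(-2) + (5)·(5)) / 5 = 34/5 = 6.8
  S = [[5.3667, -0.2],
 [-0.2, 6.8]].

Step 3 — invert S. det(S) = 5.3667·6.8 - (-0.2)² = 36.4533.
  S^{-1} = (1/det) · [[d, -b], [-b, a]] = [[0.1865, 0.0055],
 [0.0055, 0.1472]].

Step 4 — quadratic form (x̄ - mu_0)^T · S^{-1} · (x̄ - mu_0):
  S^{-1} · (x̄ - mu_0) = (-0.1774, -0.5935),
  (x̄ - mu_0)^T · [...] = (-0.8333)·(-0.1774) + (-4)·(-0.5935) = 2.5216.

Step 5 — scale by n: T² = 6 · 2.5216 = 15.1298.

T² ≈ 15.1298
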